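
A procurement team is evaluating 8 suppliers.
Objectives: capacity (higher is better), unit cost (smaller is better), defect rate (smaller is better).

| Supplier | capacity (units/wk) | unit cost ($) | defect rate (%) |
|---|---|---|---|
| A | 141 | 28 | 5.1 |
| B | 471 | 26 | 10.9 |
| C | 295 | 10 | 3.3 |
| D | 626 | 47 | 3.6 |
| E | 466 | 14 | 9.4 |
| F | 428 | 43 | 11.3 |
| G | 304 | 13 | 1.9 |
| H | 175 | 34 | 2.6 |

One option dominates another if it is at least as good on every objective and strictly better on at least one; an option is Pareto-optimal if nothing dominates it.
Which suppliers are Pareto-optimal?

A: dominated by C (capacity 295≥141, unit cost 10≤28, defect rate 3.3≤5.1).
B: not dominated.
C: not dominated (best unit cost).
D: not dominated (best capacity).
E: not dominated.
F: dominated by B (capacity 471≥428, unit cost 26≤43, defect rate 10.9≤11.3).
G: not dominated (best defect rate).
H: dominated by G (capacity 304≥175, unit cost 13≤34, defect rate 1.9≤2.6).

B, C, D, E, G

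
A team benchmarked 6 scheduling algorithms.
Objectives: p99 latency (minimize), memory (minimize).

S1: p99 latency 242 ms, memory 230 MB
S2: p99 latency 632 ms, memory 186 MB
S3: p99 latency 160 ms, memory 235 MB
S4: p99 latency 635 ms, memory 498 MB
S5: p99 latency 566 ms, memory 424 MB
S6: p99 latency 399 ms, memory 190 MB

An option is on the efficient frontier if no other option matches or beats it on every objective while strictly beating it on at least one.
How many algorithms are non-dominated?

S1: not dominated.
S2: not dominated (best memory).
S3: not dominated (best p99 latency).
S4: dominated by S1 (p99 latency 242≤635, memory 230≤498).
S5: dominated by S1 (p99 latency 242≤566, memory 230≤424).
S6: not dominated.
Pareto-optimal: S1, S2, S3, S6 → 4.

4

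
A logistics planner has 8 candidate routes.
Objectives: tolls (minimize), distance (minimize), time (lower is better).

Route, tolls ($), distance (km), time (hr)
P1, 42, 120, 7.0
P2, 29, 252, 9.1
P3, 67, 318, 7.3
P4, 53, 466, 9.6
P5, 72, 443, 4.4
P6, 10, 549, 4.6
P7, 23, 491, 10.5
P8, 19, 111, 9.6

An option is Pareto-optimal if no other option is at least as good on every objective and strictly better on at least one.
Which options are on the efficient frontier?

P1, P2, P5, P6, P8

P1: not dominated.
P2: not dominated.
P3: dominated by P1 (tolls 42≤67, distance 120≤318, time 7.0≤7.3).
P4: dominated by P1 (tolls 42≤53, distance 120≤466, time 7.0≤9.6).
P5: not dominated (best time).
P6: not dominated (best tolls).
P7: dominated by P8 (tolls 19≤23, distance 111≤491, time 9.6≤10.5).
P8: not dominated (best distance).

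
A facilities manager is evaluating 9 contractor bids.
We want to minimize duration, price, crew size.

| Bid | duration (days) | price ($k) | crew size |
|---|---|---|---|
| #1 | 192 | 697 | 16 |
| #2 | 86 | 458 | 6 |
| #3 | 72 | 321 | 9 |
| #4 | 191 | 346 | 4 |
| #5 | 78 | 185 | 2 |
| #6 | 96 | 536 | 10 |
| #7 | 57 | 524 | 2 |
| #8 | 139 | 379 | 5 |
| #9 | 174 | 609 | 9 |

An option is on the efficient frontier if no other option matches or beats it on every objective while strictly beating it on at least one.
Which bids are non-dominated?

#3, #5, #7

#1: dominated by #2 (duration 86≤192, price 458≤697, crew size 6≤16).
#2: dominated by #5 (duration 78≤86, price 185≤458, crew size 2≤6).
#3: not dominated.
#4: dominated by #5 (duration 78≤191, price 185≤346, crew size 2≤4).
#5: not dominated (best price).
#6: dominated by #2 (duration 86≤96, price 458≤536, crew size 6≤10).
#7: not dominated (best duration).
#8: dominated by #5 (duration 78≤139, price 185≤379, crew size 2≤5).
#9: dominated by #2 (duration 86≤174, price 458≤609, crew size 6≤9).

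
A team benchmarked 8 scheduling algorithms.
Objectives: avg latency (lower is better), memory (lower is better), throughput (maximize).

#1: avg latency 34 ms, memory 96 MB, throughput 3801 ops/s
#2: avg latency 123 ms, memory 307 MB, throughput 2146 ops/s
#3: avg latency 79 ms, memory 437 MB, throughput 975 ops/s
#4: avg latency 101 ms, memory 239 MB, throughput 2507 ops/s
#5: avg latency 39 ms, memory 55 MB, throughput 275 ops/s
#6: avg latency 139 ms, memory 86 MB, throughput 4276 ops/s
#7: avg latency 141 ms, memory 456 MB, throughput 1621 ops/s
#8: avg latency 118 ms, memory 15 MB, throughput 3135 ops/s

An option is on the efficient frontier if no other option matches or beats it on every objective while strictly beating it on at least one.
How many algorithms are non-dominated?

4

#1: not dominated (best avg latency).
#2: dominated by #1 (avg latency 34≤123, memory 96≤307, throughput 3801≥2146).
#3: dominated by #1 (avg latency 34≤79, memory 96≤437, throughput 3801≥975).
#4: dominated by #1 (avg latency 34≤101, memory 96≤239, throughput 3801≥2507).
#5: not dominated.
#6: not dominated (best throughput).
#7: dominated by #1 (avg latency 34≤141, memory 96≤456, throughput 3801≥1621).
#8: not dominated (best memory).
Pareto-optimal: #1, #5, #6, #8 → 4.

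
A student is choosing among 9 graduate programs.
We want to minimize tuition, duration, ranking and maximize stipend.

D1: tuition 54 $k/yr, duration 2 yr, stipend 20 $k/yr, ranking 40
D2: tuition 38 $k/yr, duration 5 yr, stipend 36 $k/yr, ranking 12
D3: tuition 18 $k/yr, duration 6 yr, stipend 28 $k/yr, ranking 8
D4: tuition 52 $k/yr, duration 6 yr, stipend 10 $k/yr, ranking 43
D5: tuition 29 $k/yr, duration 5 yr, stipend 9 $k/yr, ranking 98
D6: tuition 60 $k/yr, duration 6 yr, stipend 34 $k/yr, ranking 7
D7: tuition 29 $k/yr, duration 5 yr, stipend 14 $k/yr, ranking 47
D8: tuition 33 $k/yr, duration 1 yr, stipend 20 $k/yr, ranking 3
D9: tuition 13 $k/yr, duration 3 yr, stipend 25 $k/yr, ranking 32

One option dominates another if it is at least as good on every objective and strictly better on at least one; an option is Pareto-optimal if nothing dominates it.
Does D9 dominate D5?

D9 vs D5: tuition 13≤29, duration 3≤5, stipend 25≥9, ranking 32≤98 — D9 is at least as good on every objective with at least one strict improvement.

Yes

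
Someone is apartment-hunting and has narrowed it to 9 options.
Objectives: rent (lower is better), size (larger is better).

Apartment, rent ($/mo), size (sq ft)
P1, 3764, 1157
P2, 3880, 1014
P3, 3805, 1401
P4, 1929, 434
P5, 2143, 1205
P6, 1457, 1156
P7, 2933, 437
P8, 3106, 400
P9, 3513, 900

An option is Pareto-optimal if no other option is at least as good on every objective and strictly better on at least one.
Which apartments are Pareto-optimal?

P3, P5, P6

P1: dominated by P5 (rent 2143≤3764, size 1205≥1157).
P2: dominated by P1 (rent 3764≤3880, size 1157≥1014).
P3: not dominated (best size).
P4: dominated by P6 (rent 1457≤1929, size 1156≥434).
P5: not dominated.
P6: not dominated (best rent).
P7: dominated by P5 (rent 2143≤2933, size 1205≥437).
P8: dominated by P4 (rent 1929≤3106, size 434≥400).
P9: dominated by P5 (rent 2143≤3513, size 1205≥900).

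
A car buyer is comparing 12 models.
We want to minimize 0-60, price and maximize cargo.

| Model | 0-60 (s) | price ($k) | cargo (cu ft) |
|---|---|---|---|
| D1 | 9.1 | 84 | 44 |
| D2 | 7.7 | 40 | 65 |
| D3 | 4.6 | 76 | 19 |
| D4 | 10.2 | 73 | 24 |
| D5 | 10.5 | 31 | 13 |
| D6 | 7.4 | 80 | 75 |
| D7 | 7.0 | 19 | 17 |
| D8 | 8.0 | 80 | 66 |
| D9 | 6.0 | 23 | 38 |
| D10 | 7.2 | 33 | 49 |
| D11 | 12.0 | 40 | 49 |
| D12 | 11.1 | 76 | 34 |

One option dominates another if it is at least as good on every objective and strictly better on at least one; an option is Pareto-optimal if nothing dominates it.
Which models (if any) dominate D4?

D2: 0-60 7.7≤10.2, price 40≤73, cargo 65≥24 — dominates D4.
D9: 0-60 6.0≤10.2, price 23≤73, cargo 38≥24 — dominates D4.
D10: 0-60 7.2≤10.2, price 33≤73, cargo 49≥24 — dominates D4.
Others (D1, D3, D5, D6, D7, D8, D11, D12) are each worse than D4 on at least one objective.

D2, D9, D10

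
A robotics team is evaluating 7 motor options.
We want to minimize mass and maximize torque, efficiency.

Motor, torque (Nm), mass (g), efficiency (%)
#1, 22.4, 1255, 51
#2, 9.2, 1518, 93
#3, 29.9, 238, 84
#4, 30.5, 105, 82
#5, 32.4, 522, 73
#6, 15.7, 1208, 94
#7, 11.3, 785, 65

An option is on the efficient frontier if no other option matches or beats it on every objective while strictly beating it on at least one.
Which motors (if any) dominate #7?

#3: torque 29.9≥11.3, mass 238≤785, efficiency 84≥65 — dominates #7.
#4: torque 30.5≥11.3, mass 105≤785, efficiency 82≥65 — dominates #7.
#5: torque 32.4≥11.3, mass 522≤785, efficiency 73≥65 — dominates #7.
Others (#1, #2, #6) are each worse than #7 on at least one objective.

#3, #4, #5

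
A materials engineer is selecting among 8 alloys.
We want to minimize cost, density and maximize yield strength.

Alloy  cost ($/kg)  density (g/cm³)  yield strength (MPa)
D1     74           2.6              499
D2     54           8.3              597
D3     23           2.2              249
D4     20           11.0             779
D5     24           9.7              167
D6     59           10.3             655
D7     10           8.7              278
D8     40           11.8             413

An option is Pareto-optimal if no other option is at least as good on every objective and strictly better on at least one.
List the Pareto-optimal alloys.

D1, D2, D3, D4, D6, D7

D1: not dominated.
D2: not dominated.
D3: not dominated (best density).
D4: not dominated (best yield strength).
D5: dominated by D3 (cost 23≤24, density 2.2≤9.7, yield strength 249≥167).
D6: not dominated.
D7: not dominated (best cost).
D8: dominated by D4 (cost 20≤40, density 11.0≤11.8, yield strength 779≥413).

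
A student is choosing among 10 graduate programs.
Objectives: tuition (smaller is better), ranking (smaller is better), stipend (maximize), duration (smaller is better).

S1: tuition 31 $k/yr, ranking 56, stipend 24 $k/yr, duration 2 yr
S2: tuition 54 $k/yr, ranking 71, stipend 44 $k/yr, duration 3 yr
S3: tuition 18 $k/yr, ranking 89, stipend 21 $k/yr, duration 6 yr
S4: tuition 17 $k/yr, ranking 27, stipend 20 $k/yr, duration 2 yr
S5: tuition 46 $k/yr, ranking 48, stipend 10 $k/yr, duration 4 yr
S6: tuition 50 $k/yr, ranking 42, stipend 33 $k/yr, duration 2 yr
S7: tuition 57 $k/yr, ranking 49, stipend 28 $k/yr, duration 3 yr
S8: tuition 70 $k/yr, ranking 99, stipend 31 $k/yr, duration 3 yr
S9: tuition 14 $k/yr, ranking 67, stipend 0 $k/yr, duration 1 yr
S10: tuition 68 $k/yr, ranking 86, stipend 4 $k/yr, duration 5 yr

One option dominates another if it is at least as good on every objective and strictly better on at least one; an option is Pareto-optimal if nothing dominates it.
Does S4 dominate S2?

S4 vs S2: S4 is worse on stipend (20 vs 44), so it does not dominate S2.

No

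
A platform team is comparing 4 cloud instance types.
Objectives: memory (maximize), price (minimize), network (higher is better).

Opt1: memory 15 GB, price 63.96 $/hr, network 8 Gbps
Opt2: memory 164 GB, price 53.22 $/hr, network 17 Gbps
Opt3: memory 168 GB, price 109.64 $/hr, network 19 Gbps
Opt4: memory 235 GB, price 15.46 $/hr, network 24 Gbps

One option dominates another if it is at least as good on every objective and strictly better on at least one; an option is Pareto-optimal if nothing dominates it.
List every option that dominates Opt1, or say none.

Opt2: memory 164≥15, price 53.22≤63.96, network 17≥8 — dominates Opt1.
Opt4: memory 235≥15, price 15.46≤63.96, network 24≥8 — dominates Opt1.
Others (Opt3) are each worse than Opt1 on at least one objective.

Opt2, Opt4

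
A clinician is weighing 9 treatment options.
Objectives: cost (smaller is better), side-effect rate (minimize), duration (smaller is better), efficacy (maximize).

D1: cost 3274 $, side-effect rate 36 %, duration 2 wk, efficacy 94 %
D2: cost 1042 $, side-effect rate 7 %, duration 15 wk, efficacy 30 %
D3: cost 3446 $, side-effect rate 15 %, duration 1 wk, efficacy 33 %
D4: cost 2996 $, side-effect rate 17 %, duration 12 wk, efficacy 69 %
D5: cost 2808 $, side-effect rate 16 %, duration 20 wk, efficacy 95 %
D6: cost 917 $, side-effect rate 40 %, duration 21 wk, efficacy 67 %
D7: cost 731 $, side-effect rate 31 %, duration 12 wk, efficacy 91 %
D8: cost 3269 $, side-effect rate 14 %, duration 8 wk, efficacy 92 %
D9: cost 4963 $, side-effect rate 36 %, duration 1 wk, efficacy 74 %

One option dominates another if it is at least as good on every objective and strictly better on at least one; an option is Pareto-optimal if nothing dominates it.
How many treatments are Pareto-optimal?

D1: not dominated.
D2: not dominated (best side-effect rate).
D3: not dominated.
D4: not dominated.
D5: not dominated (best efficacy).
D6: dominated by D7 (cost 731≤917, side-effect rate 31≤40, duration 12≤21, efficacy 91≥67).
D7: not dominated (best cost).
D8: not dominated.
D9: not dominated.
Pareto-optimal: D1, D2, D3, D4, D5, D7, D8, D9 → 8.

8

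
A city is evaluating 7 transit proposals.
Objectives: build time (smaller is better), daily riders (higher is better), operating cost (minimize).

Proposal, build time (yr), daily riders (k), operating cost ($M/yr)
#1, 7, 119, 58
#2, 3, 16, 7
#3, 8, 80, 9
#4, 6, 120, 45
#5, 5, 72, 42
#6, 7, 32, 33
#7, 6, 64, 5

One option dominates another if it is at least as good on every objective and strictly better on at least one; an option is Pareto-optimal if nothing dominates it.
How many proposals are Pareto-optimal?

5

#1: dominated by #4 (build time 6≤7, daily riders 120≥119, operating cost 45≤58).
#2: not dominated (best build time).
#3: not dominated.
#4: not dominated (best daily riders).
#5: not dominated.
#6: dominated by #7 (build time 6≤7, daily riders 64≥32, operating cost 5≤33).
#7: not dominated (best operating cost).
Pareto-optimal: #2, #3, #4, #5, #7 → 5.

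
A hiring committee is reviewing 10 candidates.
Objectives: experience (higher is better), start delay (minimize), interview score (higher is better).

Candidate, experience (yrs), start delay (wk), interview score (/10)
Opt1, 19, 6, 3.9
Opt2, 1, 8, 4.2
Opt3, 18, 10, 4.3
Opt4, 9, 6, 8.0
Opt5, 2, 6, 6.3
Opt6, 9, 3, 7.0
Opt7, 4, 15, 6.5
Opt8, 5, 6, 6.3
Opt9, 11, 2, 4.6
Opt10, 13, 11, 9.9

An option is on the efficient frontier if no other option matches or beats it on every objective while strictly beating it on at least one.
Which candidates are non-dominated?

Opt1, Opt3, Opt4, Opt6, Opt9, Opt10

Opt1: not dominated (best experience).
Opt2: dominated by Opt4 (experience 9≥1, start delay 6≤8, interview score 8.0≥4.2).
Opt3: not dominated.
Opt4: not dominated.
Opt5: dominated by Opt4 (experience 9≥2, start delay 6≤6, interview score 8.0≥6.3).
Opt6: not dominated.
Opt7: dominated by Opt4 (experience 9≥4, start delay 6≤15, interview score 8.0≥6.5).
Opt8: dominated by Opt4 (experience 9≥5, start delay 6≤6, interview score 8.0≥6.3).
Opt9: not dominated (best start delay).
Opt10: not dominated (best interview score).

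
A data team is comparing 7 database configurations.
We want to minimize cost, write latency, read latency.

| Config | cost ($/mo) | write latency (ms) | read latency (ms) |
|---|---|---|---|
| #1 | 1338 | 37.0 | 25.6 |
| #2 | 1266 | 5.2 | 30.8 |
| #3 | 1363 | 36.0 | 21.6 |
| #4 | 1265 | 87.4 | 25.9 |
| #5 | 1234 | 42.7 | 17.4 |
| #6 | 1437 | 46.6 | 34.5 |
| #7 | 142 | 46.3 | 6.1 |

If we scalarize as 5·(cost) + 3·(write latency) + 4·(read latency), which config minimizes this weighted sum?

#7

#1: 5·1338 + 3·37.0 + 4·25.6 = 6903.4
#2: 5·1266 + 3·5.2 + 4·30.8 = 6468.8
#3: 5·1363 + 3·36.0 + 4·21.6 = 7009.4
#4: 5·1265 + 3·87.4 + 4·25.9 = 6690.8
#5: 5·1234 + 3·42.7 + 4·17.4 = 6367.7
#6: 5·1437 + 3·46.6 + 4·34.5 = 7462.8
#7: 5·142 + 3·46.3 + 4·6.1 = 873.3
Lowest: #7 at 873.3.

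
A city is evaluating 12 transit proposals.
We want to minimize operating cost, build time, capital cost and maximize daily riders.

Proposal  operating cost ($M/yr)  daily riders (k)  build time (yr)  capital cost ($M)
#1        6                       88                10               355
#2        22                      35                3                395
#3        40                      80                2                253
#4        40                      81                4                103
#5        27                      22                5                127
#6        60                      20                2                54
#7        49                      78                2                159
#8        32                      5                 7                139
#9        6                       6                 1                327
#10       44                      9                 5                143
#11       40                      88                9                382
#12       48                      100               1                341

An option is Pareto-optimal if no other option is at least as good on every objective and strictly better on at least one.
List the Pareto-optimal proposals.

#1: not dominated.
#2: not dominated.
#3: not dominated.
#4: not dominated.
#5: not dominated.
#6: not dominated (best capital cost).
#7: not dominated.
#8: dominated by #5 (operating cost 27≤32, daily riders 22≥5, build time 5≤7, capital cost 127≤139).
#9: not dominated.
#10: dominated by #4 (operating cost 40≤44, daily riders 81≥9, build time 4≤5, capital cost 103≤143).
#11: not dominated.
#12: not dominated (best daily riders).

#1, #2, #3, #4, #5, #6, #7, #9, #11, #12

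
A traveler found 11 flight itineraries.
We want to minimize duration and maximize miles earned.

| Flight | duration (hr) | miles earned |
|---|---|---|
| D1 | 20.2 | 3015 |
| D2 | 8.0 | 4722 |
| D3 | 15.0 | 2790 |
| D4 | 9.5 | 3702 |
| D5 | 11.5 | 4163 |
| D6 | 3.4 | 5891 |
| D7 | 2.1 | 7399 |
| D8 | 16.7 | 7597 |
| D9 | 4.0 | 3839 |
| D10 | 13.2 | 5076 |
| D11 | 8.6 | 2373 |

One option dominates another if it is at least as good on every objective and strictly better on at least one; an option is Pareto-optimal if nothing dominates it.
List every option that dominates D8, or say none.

D1: worse on duration (20.2 vs 16.7).
D2: worse on miles earned (4722 vs 7597).
D3: worse on miles earned (2790 vs 7597).
D4: worse on miles earned (3702 vs 7597).
D5: worse on miles earned (4163 vs 7597).
D6: worse on miles earned (5891 vs 7597).
D7: worse on miles earned (7399 vs 7597).
D9: worse on miles earned (3839 vs 7597).
D10: worse on miles earned (5076 vs 7597).
D11: worse on miles earned (2373 vs 7597).
No option dominates D8.

none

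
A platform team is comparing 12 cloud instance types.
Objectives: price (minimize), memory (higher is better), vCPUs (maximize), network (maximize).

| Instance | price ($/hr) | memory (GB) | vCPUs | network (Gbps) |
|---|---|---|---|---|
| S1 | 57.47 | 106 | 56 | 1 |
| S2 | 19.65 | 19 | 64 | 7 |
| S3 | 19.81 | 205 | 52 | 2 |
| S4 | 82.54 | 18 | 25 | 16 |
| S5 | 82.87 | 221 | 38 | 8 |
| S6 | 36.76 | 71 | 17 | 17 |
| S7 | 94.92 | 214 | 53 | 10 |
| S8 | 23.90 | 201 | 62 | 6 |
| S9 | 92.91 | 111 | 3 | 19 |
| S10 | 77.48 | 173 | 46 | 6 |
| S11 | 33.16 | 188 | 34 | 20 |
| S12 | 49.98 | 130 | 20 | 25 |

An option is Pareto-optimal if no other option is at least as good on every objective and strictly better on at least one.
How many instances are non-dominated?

7

S1: dominated by S8 (price 23.90≤57.47, memory 201≥106, vCPUs 62≥56, network 6≥1).
S2: not dominated (best price).
S3: not dominated.
S4: dominated by S11 (price 33.16≤82.54, memory 188≥18, vCPUs 34≥25, network 20≥16).
S5: not dominated (best memory).
S6: dominated by S11 (price 33.16≤36.76, memory 188≥71, vCPUs 34≥17, network 20≥17).
S7: not dominated.
S8: not dominated.
S9: dominated by S11 (price 33.16≤92.91, memory 188≥111, vCPUs 34≥3, network 20≥19).
S10: dominated by S8 (price 23.90≤77.48, memory 201≥173, vCPUs 62≥46, network 6≥6).
S11: not dominated.
S12: not dominated (best network).
Pareto-optimal: S2, S3, S5, S7, S8, S11, S12 → 7.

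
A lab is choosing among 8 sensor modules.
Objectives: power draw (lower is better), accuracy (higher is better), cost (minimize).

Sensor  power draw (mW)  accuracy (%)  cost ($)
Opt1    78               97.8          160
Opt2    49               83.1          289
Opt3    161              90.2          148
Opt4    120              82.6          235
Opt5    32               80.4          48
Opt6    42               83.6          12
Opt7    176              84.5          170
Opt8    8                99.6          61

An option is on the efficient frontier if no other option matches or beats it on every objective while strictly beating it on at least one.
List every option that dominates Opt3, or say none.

Opt8: power draw 8≤161, accuracy 99.6≥90.2, cost 61≤148 — dominates Opt3.
Others (Opt1, Opt2, Opt4, Opt5, Opt6, Opt7) are each worse than Opt3 on at least one objective.

Opt8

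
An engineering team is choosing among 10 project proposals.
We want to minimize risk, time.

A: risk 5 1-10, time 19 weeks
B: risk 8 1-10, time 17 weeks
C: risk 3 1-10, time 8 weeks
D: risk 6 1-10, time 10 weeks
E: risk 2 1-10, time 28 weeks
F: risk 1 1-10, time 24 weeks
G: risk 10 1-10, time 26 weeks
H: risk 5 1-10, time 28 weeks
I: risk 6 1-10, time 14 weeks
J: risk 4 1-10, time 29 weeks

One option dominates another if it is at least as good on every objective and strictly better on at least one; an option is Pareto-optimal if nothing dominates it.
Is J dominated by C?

Yes

C vs J: risk 3≤4, time 8≤29 — C is at least as good on every objective with at least one strict improvement.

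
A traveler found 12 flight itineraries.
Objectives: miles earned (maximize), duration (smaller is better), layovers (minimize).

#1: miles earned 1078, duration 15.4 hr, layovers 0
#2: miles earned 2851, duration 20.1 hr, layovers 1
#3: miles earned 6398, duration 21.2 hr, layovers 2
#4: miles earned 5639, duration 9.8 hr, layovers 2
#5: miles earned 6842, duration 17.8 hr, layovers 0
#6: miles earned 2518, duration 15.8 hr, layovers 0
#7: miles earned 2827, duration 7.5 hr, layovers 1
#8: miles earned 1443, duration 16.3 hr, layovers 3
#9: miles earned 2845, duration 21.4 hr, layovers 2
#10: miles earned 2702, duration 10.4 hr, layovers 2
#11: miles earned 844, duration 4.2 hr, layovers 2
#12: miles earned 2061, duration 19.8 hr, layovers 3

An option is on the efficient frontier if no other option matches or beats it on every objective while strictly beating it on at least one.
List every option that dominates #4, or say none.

#1: worse on miles earned (1078 vs 5639).
#2: worse on miles earned (2851 vs 5639).
#3: worse on duration (21.2 vs 9.8).
#5: worse on duration (17.8 vs 9.8).
#6: worse on miles earned (2518 vs 5639).
#7: worse on miles earned (2827 vs 5639).
#8: worse on miles earned (1443 vs 5639).
#9: worse on miles earned (2845 vs 5639).
#10: worse on miles earned (2702 vs 5639).
#11: worse on miles earned (844 vs 5639).
#12: worse on miles earned (2061 vs 5639).
No option dominates #4.

none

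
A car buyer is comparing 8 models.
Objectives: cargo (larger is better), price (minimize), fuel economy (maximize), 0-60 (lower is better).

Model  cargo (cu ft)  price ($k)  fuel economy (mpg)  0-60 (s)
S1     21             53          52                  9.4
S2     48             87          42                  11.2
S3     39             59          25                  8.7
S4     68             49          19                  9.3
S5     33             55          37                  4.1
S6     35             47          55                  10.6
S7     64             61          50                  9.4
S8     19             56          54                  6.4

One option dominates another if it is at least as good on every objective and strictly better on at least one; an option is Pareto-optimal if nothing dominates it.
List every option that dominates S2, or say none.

S7

S7: cargo 64≥48, price 61≤87, fuel economy 50≥42, 0-60 9.4≤11.2 — dominates S2.
Others (S1, S3, S4, S5, S6, S8) are each worse than S2 on at least one objective.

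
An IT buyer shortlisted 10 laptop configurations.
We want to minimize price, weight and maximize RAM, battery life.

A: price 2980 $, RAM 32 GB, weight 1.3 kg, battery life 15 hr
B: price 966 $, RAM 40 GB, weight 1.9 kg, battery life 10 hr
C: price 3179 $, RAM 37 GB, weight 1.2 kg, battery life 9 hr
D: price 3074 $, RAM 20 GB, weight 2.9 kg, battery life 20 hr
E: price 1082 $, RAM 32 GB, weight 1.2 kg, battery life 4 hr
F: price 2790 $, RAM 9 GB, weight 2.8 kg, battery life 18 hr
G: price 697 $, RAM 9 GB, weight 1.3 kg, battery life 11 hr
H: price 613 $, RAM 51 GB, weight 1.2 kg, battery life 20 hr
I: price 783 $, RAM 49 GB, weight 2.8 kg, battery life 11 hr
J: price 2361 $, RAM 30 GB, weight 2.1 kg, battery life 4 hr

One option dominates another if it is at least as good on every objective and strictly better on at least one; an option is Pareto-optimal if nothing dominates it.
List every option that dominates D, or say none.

H

H: price 613≤3074, RAM 51≥20, weight 1.2≤2.9, battery life 20≥20 — dominates D.
Others (A, B, C, E, F, G, I, J) are each worse than D on at least one objective.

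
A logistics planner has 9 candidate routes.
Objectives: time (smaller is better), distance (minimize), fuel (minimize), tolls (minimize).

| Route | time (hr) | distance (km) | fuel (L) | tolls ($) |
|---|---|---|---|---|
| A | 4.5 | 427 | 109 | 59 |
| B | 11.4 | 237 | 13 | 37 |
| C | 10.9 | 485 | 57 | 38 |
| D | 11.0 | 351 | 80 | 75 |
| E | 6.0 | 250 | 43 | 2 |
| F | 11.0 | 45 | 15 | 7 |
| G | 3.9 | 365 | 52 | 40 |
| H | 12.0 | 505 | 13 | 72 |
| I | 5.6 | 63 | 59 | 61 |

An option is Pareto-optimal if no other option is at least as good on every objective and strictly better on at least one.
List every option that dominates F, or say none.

none

A: worse on distance (427 vs 45).
B: worse on time (11.4 vs 11.0).
C: worse on distance (485 vs 45).
D: worse on distance (351 vs 45).
E: worse on distance (250 vs 45).
G: worse on distance (365 vs 45).
H: worse on time (12.0 vs 11.0).
I: worse on distance (63 vs 45).
No option dominates F.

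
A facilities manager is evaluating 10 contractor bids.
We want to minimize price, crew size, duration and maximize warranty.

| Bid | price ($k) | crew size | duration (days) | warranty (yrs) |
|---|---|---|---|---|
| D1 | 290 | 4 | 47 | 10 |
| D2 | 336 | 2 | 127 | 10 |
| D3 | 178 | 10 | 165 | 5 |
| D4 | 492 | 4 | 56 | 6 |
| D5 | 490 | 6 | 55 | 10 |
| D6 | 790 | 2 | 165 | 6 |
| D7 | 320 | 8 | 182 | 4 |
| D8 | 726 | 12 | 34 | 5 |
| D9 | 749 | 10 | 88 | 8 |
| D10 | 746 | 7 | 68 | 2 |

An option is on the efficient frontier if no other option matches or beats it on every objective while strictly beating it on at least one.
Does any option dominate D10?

Yes

D1 vs D10: price 290≤746, crew size 4≤7, duration 47≤68, warranty 10≥2 — D1 is at least as good on every objective and strictly better on at least one, so D1 dominates D10.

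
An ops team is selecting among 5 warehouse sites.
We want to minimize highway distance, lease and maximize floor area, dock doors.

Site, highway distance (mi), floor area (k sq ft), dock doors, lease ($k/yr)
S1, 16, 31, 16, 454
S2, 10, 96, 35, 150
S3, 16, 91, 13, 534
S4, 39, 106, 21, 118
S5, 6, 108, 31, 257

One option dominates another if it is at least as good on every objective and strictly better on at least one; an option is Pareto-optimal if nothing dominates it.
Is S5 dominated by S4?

S4 vs S5: S4 is worse on highway distance (39 vs 6), so it does not dominate S5.

No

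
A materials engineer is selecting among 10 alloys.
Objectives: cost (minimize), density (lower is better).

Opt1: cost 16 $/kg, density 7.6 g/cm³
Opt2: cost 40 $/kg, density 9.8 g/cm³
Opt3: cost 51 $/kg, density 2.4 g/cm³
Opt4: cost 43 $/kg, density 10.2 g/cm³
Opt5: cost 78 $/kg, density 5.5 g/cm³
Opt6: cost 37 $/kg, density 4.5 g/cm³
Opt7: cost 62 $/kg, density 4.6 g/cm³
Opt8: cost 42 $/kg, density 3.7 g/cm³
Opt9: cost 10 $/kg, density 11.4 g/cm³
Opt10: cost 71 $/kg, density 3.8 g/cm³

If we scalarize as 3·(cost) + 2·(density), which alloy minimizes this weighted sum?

Opt1: 3·16 + 2·7.6 = 63.2
Opt2: 3·40 + 2·9.8 = 139.6
Opt3: 3·51 + 2·2.4 = 157.8
Opt4: 3·43 + 2·10.2 = 149.4
Opt5: 3·78 + 2·5.5 = 245.0
Opt6: 3·37 + 2·4.5 = 120.0
Opt7: 3·62 + 2·4.6 = 195.2
Opt8: 3·42 + 2·3.7 = 133.4
Opt9: 3·10 + 2·11.4 = 52.8
Opt10: 3·71 + 2·3.8 = 220.6
Lowest: Opt9 at 52.8.

Opt9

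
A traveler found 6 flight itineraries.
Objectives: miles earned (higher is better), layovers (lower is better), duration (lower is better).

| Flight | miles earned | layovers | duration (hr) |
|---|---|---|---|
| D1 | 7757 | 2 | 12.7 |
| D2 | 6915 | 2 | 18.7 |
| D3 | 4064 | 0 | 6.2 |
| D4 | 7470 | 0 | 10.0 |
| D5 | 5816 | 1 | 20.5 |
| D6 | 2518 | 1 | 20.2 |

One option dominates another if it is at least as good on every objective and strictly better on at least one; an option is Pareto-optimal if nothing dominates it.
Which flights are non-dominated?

D1, D3, D4

D1: not dominated (best miles earned).
D2: dominated by D1 (miles earned 7757≥6915, layovers 2≤2, duration 12.7≤18.7).
D3: not dominated (best duration).
D4: not dominated.
D5: dominated by D4 (miles earned 7470≥5816, layovers 0≤1, duration 10.0≤20.5).
D6: dominated by D3 (miles earned 4064≥2518, layovers 0≤1, duration 6.2≤20.2).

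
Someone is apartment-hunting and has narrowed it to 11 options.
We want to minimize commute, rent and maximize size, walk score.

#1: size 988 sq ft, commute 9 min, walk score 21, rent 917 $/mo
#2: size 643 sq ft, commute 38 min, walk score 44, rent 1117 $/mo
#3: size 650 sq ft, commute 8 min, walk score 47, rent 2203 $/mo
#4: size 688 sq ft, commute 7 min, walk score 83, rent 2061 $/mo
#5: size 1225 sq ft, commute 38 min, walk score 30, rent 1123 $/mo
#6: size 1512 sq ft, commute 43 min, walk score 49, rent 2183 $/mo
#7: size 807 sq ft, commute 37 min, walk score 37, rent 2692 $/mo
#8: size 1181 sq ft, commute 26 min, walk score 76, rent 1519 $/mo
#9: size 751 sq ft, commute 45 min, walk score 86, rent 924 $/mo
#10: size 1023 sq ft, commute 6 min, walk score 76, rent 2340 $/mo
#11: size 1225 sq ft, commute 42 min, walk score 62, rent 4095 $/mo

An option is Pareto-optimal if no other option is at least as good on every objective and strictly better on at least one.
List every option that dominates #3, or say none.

#4

#4: size 688≥650, commute 7≤8, walk score 83≥47, rent 2061≤2203 — dominates #3.
Others (#1, #2, #5, #6, #7, #8, #9, #10, #11) are each worse than #3 on at least one objective.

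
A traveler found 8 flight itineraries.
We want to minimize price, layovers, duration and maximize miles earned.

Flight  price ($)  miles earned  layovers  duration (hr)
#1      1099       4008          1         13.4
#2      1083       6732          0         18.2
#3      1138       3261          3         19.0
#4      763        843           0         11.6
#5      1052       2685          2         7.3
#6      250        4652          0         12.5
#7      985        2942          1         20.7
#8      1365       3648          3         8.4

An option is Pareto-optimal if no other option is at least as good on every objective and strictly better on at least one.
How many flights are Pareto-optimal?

#1: dominated by #6 (price 250≤1099, miles earned 4652≥4008, layovers 0≤1, duration 12.5≤13.4).
#2: not dominated (best miles earned).
#3: dominated by #1 (price 1099≤1138, miles earned 4008≥3261, layovers 1≤3, duration 13.4≤19.0).
#4: not dominated.
#5: not dominated (best duration).
#6: not dominated (best price).
#7: dominated by #6 (price 250≤985, miles earned 4652≥2942, layovers 0≤1, duration 12.5≤20.7).
#8: not dominated.
Pareto-optimal: #2, #4, #5, #6, #8 → 5.

5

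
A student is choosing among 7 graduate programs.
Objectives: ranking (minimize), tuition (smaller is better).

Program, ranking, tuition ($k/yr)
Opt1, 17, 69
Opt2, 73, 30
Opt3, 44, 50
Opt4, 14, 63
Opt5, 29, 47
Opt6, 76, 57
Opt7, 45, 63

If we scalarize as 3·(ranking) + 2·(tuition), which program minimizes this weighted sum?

Opt4

Opt1: 3·17 + 2·69 = 189
Opt2: 3·73 + 2·30 = 279
Opt3: 3·44 + 2·50 = 232
Opt4: 3·14 + 2·63 = 168
Opt5: 3·29 + 2·47 = 181
Opt6: 3·76 + 2·57 = 342
Opt7: 3·45 + 2·63 = 261
Lowest: Opt4 at 168.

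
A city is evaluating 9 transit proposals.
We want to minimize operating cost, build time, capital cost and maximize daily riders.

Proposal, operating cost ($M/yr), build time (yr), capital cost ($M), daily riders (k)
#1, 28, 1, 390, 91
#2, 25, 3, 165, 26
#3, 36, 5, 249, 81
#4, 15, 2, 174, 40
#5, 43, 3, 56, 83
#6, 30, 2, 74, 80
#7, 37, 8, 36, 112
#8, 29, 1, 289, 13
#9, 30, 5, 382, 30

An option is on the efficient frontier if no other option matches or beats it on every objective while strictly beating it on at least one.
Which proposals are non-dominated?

#1, #2, #3, #4, #5, #6, #7, #8

#1: not dominated.
#2: not dominated.
#3: not dominated.
#4: not dominated (best operating cost).
#5: not dominated.
#6: not dominated.
#7: not dominated (best capital cost).
#8: not dominated.
#9: dominated by #4 (operating cost 15≤30, build time 2≤5, capital cost 174≤382, daily riders 40≥30).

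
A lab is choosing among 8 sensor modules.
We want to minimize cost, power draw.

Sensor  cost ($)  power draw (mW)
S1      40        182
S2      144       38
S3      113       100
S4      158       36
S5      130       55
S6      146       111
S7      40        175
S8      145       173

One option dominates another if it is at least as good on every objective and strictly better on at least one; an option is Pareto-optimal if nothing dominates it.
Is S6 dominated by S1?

S1 vs S6: S1 is worse on power draw (182 vs 111), so it does not dominate S6.

No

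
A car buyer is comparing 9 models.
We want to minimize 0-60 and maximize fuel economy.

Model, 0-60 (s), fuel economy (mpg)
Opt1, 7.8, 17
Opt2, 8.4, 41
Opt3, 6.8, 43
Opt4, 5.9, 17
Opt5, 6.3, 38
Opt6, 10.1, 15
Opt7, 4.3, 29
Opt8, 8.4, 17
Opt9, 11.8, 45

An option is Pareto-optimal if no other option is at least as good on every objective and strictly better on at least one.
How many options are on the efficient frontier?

Opt1: dominated by Opt3 (0-60 6.8≤7.8, fuel economy 43≥17).
Opt2: dominated by Opt3 (0-60 6.8≤8.4, fuel economy 43≥41).
Opt3: not dominated.
Opt4: dominated by Opt7 (0-60 4.3≤5.9, fuel economy 29≥17).
Opt5: not dominated.
Opt6: dominated by Opt1 (0-60 7.8≤10.1, fuel economy 17≥15).
Opt7: not dominated (best 0-60).
Opt8: dominated by Opt1 (0-60 7.8≤8.4, fuel economy 17≥17).
Opt9: not dominated (best fuel economy).
Pareto-optimal: Opt3, Opt5, Opt7, Opt9 → 4.

4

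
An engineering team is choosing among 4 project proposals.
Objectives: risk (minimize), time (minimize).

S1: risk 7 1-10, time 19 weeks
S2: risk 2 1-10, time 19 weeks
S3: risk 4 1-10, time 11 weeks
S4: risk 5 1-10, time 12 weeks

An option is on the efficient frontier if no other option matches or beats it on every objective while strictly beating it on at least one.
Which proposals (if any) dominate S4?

S3: risk 4≤5, time 11≤12 — dominates S4.
Others (S1, S2) are each worse than S4 on at least one objective.

S3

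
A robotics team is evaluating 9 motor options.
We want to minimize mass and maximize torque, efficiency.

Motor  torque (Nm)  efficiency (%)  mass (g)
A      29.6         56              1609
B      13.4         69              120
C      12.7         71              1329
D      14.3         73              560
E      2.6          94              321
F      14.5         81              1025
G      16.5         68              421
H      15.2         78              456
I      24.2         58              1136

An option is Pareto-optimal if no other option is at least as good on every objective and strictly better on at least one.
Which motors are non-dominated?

A: not dominated (best torque).
B: not dominated (best mass).
C: dominated by D (torque 14.3≥12.7, efficiency 73≥71, mass 560≤1329).
D: dominated by H (torque 15.2≥14.3, efficiency 78≥73, mass 456≤560).
E: not dominated (best efficiency).
F: not dominated.
G: not dominated.
H: not dominated.
I: not dominated.

A, B, E, F, G, H, I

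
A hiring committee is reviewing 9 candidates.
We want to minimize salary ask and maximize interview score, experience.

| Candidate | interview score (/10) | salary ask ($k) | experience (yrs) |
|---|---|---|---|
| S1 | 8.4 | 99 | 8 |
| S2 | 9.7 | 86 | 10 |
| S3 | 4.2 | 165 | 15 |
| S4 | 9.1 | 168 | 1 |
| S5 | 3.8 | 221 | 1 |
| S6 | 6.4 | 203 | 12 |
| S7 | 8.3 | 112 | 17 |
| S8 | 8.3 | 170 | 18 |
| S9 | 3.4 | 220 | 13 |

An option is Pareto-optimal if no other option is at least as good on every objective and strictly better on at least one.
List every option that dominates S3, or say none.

S7: interview score 8.3≥4.2, salary ask 112≤165, experience 17≥15 — dominates S3.
Others (S1, S2, S4, S5, S6, S8, S9) are each worse than S3 on at least one objective.

S7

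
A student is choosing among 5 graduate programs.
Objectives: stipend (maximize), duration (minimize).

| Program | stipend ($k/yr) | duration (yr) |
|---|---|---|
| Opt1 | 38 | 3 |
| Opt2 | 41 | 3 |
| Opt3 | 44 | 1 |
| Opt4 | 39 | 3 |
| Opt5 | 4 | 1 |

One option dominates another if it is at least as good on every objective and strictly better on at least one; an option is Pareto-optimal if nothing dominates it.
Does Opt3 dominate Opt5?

Yes

Opt3 vs Opt5: stipend 44≥4, duration 1≤1 — Opt3 is at least as good on every objective with at least one strict improvement.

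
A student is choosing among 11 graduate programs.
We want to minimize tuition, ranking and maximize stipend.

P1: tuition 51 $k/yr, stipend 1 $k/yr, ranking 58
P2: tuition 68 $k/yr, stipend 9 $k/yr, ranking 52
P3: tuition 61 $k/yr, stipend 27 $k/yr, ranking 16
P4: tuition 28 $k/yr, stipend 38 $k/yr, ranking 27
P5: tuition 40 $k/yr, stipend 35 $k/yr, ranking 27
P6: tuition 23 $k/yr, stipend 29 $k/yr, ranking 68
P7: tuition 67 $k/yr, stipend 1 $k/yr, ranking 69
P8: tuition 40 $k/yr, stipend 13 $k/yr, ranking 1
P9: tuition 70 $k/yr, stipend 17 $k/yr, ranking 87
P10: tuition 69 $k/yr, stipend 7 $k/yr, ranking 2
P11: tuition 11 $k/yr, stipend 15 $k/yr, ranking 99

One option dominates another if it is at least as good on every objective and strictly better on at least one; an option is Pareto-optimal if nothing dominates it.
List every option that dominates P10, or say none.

P8

P8: tuition 40≤69, stipend 13≥7, ranking 1≤2 — dominates P10.
Others (P1, P2, P3, P4, P5, P6, P7, P9, P11) are each worse than P10 on at least one objective.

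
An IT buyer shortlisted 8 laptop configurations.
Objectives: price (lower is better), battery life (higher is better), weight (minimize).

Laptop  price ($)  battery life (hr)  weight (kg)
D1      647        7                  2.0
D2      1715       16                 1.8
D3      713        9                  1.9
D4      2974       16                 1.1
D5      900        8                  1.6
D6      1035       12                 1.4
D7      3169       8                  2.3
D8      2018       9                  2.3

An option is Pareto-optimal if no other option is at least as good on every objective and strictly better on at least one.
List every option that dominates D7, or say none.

D2, D3, D4, D5, D6, D8

D2: price 1715≤3169, battery life 16≥8, weight 1.8≤2.3 — dominates D7.
D3: price 713≤3169, battery life 9≥8, weight 1.9≤2.3 — dominates D7.
D4: price 2974≤3169, battery life 16≥8, weight 1.1≤2.3 — dominates D7.
D5: price 900≤3169, battery life 8≥8, weight 1.6≤2.3 — dominates D7.
D6: price 1035≤3169, battery life 12≥8, weight 1.4≤2.3 — dominates D7.
D8: price 2018≤3169, battery life 9≥8, weight 2.3≤2.3 — dominates D7.
Others (D1) are each worse than D7 on at least one objective.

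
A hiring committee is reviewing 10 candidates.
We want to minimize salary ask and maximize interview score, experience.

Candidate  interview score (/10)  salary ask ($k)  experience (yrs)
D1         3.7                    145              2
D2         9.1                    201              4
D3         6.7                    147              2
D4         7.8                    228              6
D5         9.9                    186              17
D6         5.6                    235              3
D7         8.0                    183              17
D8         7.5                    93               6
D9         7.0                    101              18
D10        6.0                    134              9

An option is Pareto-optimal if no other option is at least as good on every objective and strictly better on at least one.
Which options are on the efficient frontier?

D1: dominated by D8 (interview score 7.5≥3.7, salary ask 93≤145, experience 6≥2).
D2: dominated by D5 (interview score 9.9≥9.1, salary ask 186≤201, experience 17≥4).
D3: dominated by D8 (interview score 7.5≥6.7, salary ask 93≤147, experience 6≥2).
D4: dominated by D5 (interview score 9.9≥7.8, salary ask 186≤228, experience 17≥6).
D5: not dominated (best interview score).
D6: dominated by D2 (interview score 9.1≥5.6, salary ask 201≤235, experience 4≥3).
D7: not dominated.
D8: not dominated (best salary ask).
D9: not dominated (best experience).
D10: dominated by D9 (interview score 7.0≥6.0, salary ask 101≤134, experience 18≥9).

D5, D7, D8, D9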